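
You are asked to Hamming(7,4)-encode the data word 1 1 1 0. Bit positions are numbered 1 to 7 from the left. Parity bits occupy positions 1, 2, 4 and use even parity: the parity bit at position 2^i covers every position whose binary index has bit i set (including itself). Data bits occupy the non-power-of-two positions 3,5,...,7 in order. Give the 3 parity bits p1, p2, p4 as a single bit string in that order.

Place data bits at non-power-of-two positions: b3=1, b5=1, b6=1, b7=0.
p1 = XOR of data positions {3,5,7} = 1⊕1⊕0 = 0
p2 = XOR of data positions {3,6,7} = 1⊕1⊕0 = 0
p4 = XOR of data positions {5,6,7} = 1⊕1⊕0 = 0
Parity bits p1,p2,p4 = 000

000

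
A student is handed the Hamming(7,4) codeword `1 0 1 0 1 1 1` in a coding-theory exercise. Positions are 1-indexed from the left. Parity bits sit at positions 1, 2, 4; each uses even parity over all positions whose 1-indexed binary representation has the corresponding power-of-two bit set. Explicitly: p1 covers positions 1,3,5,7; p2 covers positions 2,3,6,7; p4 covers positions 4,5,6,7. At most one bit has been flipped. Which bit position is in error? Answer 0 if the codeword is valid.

s1: b1⊕b3⊕b5⊕b7 = 1⊕1⊕1⊕1 = 0
s2: b2⊕b3⊕b6⊕b7 = 0⊕1⊕1⊕1 = 1
s4: b4⊕b5⊕b6⊕b7 = 0⊕1⊕1⊕1 = 1
Syndrome (s4...s1) = 110 → position 6.

6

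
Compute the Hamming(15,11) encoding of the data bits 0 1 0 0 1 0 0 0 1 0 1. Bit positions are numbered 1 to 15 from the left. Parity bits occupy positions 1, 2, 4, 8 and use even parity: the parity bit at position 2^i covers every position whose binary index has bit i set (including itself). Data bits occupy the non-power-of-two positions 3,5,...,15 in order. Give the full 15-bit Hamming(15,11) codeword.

Place data bits at non-power-of-two positions: b3=0, b5=1, b6=0, b7=0, b9=1, b10=0, b11=0, b12=0, b13=1, b14=0, b15=1.
p1 = XOR of data positions {3,5,7,9,11,13,15} = 0⊕1⊕0⊕1⊕0⊕1⊕1 = 0
p2 = XOR of data positions {3,6,7,10,11,14,15} = 0⊕0⊕0⊕0⊕0⊕0⊕1 = 1
p4 = XOR of data positions {5,6,7,12,13,14,15} = 1⊕0⊕0⊕0⊕1⊕0⊕1 = 1
p8 = XOR of data positions {9,10,11,12,13,14,15} = 1⊕0⊕0⊕0⊕1⊕0⊕1 = 1
Codeword b1..b15 = 010110011000101

010110011000101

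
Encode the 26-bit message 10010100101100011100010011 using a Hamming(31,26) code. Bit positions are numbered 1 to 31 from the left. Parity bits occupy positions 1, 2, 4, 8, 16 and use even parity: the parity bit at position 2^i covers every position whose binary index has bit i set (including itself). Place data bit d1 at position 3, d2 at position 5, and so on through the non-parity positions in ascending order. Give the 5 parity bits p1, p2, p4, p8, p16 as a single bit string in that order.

11001

Place data bits at non-power-of-two positions: b3=1, b5=0, b6=0, b7=1, b9=0, b10=1, b11=0, b12=0, b13=1, b14=0, b15=1, b17=1, b18=0, b19=0, b20=0, b21=1, b22=1, b23=1, b24=0, b25=0, b26=0, b27=1, b28=0, b29=0, b30=1, b31=1.
p1 = XOR of data positions {3,5,7,9,11,13,15,17,19,21,23,25,27,29,31} = 1⊕0⊕1⊕0⊕0⊕1⊕1⊕1⊕0⊕1⊕1⊕0⊕1⊕0⊕1 = 1
p2 = XOR of data positions {3,6,7,10,11,14,15,18,19,22,23,26,27,30,31} = 1⊕0⊕1⊕1⊕0⊕0⊕1⊕0⊕0⊕1⊕1⊕0⊕1⊕1⊕1 = 1
p4 = XOR of data positions {5,6,7,12,13,14,15,20,21,22,23,28,29,30,31} = 0⊕0⊕1⊕0⊕1⊕0⊕1⊕0⊕1⊕1⊕1⊕0⊕0⊕1⊕1 = 0
p8 = XOR of data positions {9,10,11,12,13,14,15,24,25,26,27,28,29,30,31} = 0⊕1⊕0⊕0⊕1⊕0⊕1⊕0⊕0⊕0⊕1⊕0⊕0⊕1⊕1 = 0
p16 = XOR of data positions {17,18,19,20,21,22,23,24,25,26,27,28,29,30,31} = 1⊕0⊕0⊕0⊕1⊕1⊕1⊕0⊕0⊕0⊕1⊕0⊕0⊕1⊕1 = 1
Parity bits p1,p2,p4,p8,p16 = 11001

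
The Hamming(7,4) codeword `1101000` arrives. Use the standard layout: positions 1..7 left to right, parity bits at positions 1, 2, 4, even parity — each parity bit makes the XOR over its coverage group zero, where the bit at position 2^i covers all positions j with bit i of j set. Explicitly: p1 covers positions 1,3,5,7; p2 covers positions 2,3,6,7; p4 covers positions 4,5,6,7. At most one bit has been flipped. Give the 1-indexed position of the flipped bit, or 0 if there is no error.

7

s1: b1⊕b3⊕b5⊕b7 = 1⊕0⊕0⊕0 = 1
s2: b2⊕b3⊕b6⊕b7 = 1⊕0⊕0⊕0 = 1
s4: b4⊕b5⊕b6⊕b7 = 1⊕0⊕0⊕0 = 1
Syndrome (s4...s1) = 111 → position 7.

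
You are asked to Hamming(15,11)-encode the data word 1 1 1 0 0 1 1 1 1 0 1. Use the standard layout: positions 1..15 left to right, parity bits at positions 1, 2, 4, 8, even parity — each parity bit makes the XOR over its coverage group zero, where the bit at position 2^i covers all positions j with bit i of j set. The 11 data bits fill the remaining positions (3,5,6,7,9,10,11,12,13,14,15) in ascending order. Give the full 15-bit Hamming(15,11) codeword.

Place data bits at non-power-of-two positions: b3=1, b5=1, b6=1, b7=0, b9=0, b10=1, b11=1, b12=1, b13=1, b14=0, b15=1.
p1 = XOR of data positions {3,5,7,9,11,13,15} = 1⊕1⊕0⊕0⊕1⊕1⊕1 = 1
p2 = XOR of data positions {3,6,7,10,11,14,15} = 1⊕1⊕0⊕1⊕1⊕0⊕1 = 1
p4 = XOR of data positions {5,6,7,12,13,14,15} = 1⊕1⊕0⊕1⊕1⊕0⊕1 = 1
p8 = XOR of data positions {9,10,11,12,13,14,15} = 0⊕1⊕1⊕1⊕1⊕0⊕1 = 1
Codeword b1..b15 = 111111010111101

111111010111101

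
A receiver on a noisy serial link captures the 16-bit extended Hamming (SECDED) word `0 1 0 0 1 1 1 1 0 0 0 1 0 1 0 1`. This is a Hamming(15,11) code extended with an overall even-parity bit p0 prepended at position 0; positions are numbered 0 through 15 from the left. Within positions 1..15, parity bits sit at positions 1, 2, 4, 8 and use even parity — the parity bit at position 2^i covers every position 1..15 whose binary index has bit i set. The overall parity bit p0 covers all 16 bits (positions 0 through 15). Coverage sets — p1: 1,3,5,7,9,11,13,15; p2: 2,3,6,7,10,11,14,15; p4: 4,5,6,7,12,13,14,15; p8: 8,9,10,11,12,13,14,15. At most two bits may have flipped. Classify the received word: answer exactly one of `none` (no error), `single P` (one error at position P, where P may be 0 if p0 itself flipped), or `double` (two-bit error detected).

s1: b1⊕b3⊕b5⊕b7⊕b9⊕b11⊕b13⊕b15 = 1⊕0⊕1⊕1⊕0⊕1⊕1⊕1 = 0
s2: b2⊕b3⊕b6⊕b7⊕b10⊕b11⊕b14⊕b15 = 0⊕0⊕1⊕1⊕0⊕1⊕0⊕1 = 0
s4: b4⊕b5⊕b6⊕b7⊕b12⊕b13⊕b14⊕b15 = 1⊕1⊕1⊕1⊕0⊕1⊕0⊕1 = 0
s8: b8⊕b9⊕b10⊕b11⊕b12⊕b13⊕b14⊕b15 = 0⊕0⊕0⊕1⊕0⊕1⊕0⊕1 = 1
Syndrome (s8...s1) = 1000 → position 8.
Overall parity (XOR of all 16 bits, including p0): 0⊕1⊕0⊕0⊕1⊕1⊕1⊕1⊕0⊕0⊕0⊕1⊕0⊕1⊕0⊕1 = 0
Overall=0, syndrome position=8 → double-bit error detected (uncorrectable).

double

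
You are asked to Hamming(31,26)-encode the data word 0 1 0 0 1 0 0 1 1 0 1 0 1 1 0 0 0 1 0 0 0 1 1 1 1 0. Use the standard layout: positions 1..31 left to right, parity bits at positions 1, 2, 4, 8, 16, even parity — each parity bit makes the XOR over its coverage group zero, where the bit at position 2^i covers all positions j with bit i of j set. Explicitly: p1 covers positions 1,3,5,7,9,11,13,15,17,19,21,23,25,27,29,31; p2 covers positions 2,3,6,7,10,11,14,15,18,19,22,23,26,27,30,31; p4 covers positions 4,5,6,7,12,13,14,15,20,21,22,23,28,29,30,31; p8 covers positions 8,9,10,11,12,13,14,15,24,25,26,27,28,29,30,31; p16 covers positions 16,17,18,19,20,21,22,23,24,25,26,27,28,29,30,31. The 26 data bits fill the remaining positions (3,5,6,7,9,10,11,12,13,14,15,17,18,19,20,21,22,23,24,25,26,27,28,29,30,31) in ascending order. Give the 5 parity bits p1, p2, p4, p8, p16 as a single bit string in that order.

00001

Place data bits at non-power-of-two positions: b3=0, b5=1, b6=0, b7=0, b9=1, b10=0, b11=0, b12=1, b13=1, b14=0, b15=1, b17=0, b18=1, b19=1, b20=0, b21=0, b22=0, b23=1, b24=0, b25=0, b26=0, b27=1, b28=1, b29=1, b30=1, b31=0.
p1 = XOR of data positions {3,5,7,9,11,13,15,17,19,21,23,25,27,29,31} = 0⊕1⊕0⊕1⊕0⊕1⊕1⊕0⊕1⊕0⊕1⊕0⊕1⊕1⊕0 = 0
p2 = XOR of data positions {3,6,7,10,11,14,15,18,19,22,23,26,27,30,31} = 0⊕0⊕0⊕0⊕0⊕0⊕1⊕1⊕1⊕0⊕1⊕0⊕1⊕1⊕0 = 0
p4 = XOR of data positions {5,6,7,12,13,14,15,20,21,22,23,28,29,30,31} = 1⊕0⊕0⊕1⊕1⊕0⊕1⊕0⊕0⊕0⊕1⊕1⊕1⊕1⊕0 = 0
p8 = XOR of data positions {9,10,11,12,13,14,15,24,25,26,27,28,29,30,31} = 1⊕0⊕0⊕1⊕1⊕0⊕1⊕0⊕0⊕0⊕1⊕1⊕1⊕1⊕0 = 0
p16 = XOR of data positions {17,18,19,20,21,22,23,24,25,26,27,28,29,30,31} = 0⊕1⊕1⊕0⊕0⊕0⊕1⊕0⊕0⊕0⊕1⊕1⊕1⊕1⊕0 = 1
Parity bits p1,p2,p4,p8,p16 = 00001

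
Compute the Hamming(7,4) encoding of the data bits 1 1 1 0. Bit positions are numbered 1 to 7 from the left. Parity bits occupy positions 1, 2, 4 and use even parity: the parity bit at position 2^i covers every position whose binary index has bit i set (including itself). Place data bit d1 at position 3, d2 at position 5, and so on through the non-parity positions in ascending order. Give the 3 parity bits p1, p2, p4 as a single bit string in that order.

000

Place data bits at non-power-of-two positions: b3=1, b5=1, b6=1, b7=0.
p1 = XOR of data positions {3,5,7} = 1⊕1⊕0 = 0
p2 = XOR of data positions {3,6,7} = 1⊕1⊕0 = 0
p4 = XOR of data positions {5,6,7} = 1⊕1⊕0 = 0
Parity bits p1,p2,p4 = 000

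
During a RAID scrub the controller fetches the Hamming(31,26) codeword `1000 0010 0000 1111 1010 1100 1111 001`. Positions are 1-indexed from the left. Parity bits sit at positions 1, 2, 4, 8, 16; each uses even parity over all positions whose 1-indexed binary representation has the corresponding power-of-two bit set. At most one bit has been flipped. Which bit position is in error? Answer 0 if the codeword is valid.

0

s1: b1⊕b3⊕b5⊕b7⊕b9⊕b11⊕b13⊕b15⊕b17⊕b19⊕b21⊕b23⊕b25⊕b27⊕b29⊕b31 = 1⊕0⊕0⊕1⊕0⊕0⊕1⊕1⊕1⊕1⊕1⊕0⊕1⊕1⊕0⊕1 = 0
s2: b2⊕b3⊕b6⊕b7⊕b10⊕b11⊕b14⊕b15⊕b18⊕b19⊕b22⊕b23⊕b26⊕b27⊕b30⊕b31 = 0⊕0⊕0⊕1⊕0⊕0⊕1⊕1⊕0⊕1⊕1⊕0⊕1⊕1⊕0⊕1 = 0
s4: b4⊕b5⊕b6⊕b7⊕b12⊕b13⊕b14⊕b15⊕b20⊕b21⊕b22⊕b23⊕b28⊕b29⊕b30⊕b31 = 0⊕0⊕0⊕1⊕0⊕1⊕1⊕1⊕0⊕1⊕1⊕0⊕1⊕0⊕0⊕1 = 0
s8: b8⊕b9⊕b10⊕b11⊕b12⊕b13⊕b14⊕b15⊕b24⊕b25⊕b26⊕b27⊕b28⊕b29⊕b30⊕b31 = 0⊕0⊕0⊕0⊕0⊕1⊕1⊕1⊕0⊕1⊕1⊕1⊕1⊕0⊕0⊕1 = 0
s16: b16⊕b17⊕b18⊕b19⊕b20⊕b21⊕b22⊕b23⊕b24⊕b25⊕b26⊕b27⊕b28⊕b29⊕b30⊕b31 = 1⊕1⊕0⊕1⊕0⊕1⊕1⊕0⊕0⊕1⊕1⊕1⊕1⊕0⊕0⊕1 = 0
Syndrome (s16...s1) = 00000 → position 0 (no error).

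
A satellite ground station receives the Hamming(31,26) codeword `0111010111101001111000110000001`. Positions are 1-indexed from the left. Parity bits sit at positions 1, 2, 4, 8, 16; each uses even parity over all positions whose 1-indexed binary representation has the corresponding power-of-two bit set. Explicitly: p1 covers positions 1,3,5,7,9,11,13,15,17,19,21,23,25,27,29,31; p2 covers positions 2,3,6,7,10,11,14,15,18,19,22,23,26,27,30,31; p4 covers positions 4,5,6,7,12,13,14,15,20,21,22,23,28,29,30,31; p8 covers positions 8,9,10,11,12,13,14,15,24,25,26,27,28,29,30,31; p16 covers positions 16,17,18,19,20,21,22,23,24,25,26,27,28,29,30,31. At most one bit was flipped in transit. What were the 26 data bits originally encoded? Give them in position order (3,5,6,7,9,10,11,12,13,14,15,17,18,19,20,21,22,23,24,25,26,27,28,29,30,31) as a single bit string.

10101110100111000110000011

s1: b1⊕b3⊕b5⊕b7⊕b9⊕b11⊕b13⊕b15⊕b17⊕b19⊕b21⊕b23⊕b25⊕b27⊕b29⊕b31 = 0⊕1⊕0⊕0⊕1⊕1⊕1⊕0⊕1⊕1⊕0⊕1⊕0⊕0⊕0⊕1 = 0
s2: b2⊕b3⊕b6⊕b7⊕b10⊕b11⊕b14⊕b15⊕b18⊕b19⊕b22⊕b23⊕b26⊕b27⊕b30⊕b31 = 1⊕1⊕1⊕0⊕1⊕1⊕0⊕0⊕1⊕1⊕0⊕1⊕0⊕0⊕0⊕1 = 1
s4: b4⊕b5⊕b6⊕b7⊕b12⊕b13⊕b14⊕b15⊕b20⊕b21⊕b22⊕b23⊕b28⊕b29⊕b30⊕b31 = 1⊕0⊕1⊕0⊕0⊕1⊕0⊕0⊕0⊕0⊕0⊕1⊕0⊕0⊕0⊕1 = 1
s8: b8⊕b9⊕b10⊕b11⊕b12⊕b13⊕b14⊕b15⊕b24⊕b25⊕b26⊕b27⊕b28⊕b29⊕b30⊕b31 = 1⊕1⊕1⊕1⊕0⊕1⊕0⊕0⊕1⊕0⊕0⊕0⊕0⊕0⊕0⊕1 = 1
s16: b16⊕b17⊕b18⊕b19⊕b20⊕b21⊕b22⊕b23⊕b24⊕b25⊕b26⊕b27⊕b28⊕b29⊕b30⊕b31 = 1⊕1⊕1⊕1⊕0⊕0⊕0⊕1⊕1⊕0⊕0⊕0⊕0⊕0⊕0⊕1 = 1
Syndrome (s16...s1) = 11110 → position 30.
Flip bit 30: corrected codeword = 0111010111101001111000110000011
Data bits at positions 3,5,6,7,9,10,11,12,13,14,15,17,18,19,20,21,22,23,24,25,26,27,28,29,30,31: 10101110100111000110000011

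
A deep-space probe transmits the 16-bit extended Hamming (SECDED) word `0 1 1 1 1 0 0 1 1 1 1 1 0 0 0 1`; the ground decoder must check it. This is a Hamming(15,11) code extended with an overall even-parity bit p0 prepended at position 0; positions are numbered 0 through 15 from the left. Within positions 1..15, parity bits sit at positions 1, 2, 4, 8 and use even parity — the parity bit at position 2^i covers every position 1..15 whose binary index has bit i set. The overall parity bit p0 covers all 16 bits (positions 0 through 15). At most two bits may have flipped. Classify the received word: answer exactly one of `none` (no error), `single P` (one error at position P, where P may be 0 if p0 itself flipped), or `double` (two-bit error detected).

double

s1: b1⊕b3⊕b5⊕b7⊕b9⊕b11⊕b13⊕b15 = 1⊕1⊕0⊕1⊕1⊕1⊕0⊕1 = 0
s2: b2⊕b3⊕b6⊕b7⊕b10⊕b11⊕b14⊕b15 = 1⊕1⊕0⊕1⊕1⊕1⊕0⊕1 = 0
s4: b4⊕b5⊕b6⊕b7⊕b12⊕b13⊕b14⊕b15 = 1⊕0⊕0⊕1⊕0⊕0⊕0⊕1 = 1
s8: b8⊕b9⊕b10⊕b11⊕b12⊕b13⊕b14⊕b15 = 1⊕1⊕1⊕1⊕0⊕0⊕0⊕1 = 1
Syndrome (s8...s1) = 1100 → position 12.
Overall parity (XOR of all 16 bits, including p0): 0⊕1⊕1⊕1⊕1⊕0⊕0⊕1⊕1⊕1⊕1⊕1⊕0⊕0⊕0⊕1 = 0
Overall=0, syndrome position=12 → double-bit error detected (uncorrectable).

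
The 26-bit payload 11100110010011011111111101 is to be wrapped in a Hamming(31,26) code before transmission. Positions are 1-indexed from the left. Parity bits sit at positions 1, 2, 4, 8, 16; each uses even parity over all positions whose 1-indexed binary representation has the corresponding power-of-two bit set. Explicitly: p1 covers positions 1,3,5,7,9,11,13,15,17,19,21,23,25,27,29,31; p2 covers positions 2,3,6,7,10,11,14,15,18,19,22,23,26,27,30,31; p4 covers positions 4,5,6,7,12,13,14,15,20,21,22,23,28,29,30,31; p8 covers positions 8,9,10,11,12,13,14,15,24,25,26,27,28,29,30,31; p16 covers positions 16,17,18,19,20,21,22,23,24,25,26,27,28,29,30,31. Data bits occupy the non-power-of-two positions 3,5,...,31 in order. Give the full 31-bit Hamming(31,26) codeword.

0011110001100100011011111111101

Place data bits at non-power-of-two positions: b3=1, b5=1, b6=1, b7=0, b9=0, b10=1, b11=1, b12=0, b13=0, b14=1, b15=0, b17=0, b18=1, b19=1, b20=0, b21=1, b22=1, b23=1, b24=1, b25=1, b26=1, b27=1, b28=1, b29=1, b30=0, b31=1.
p1 = XOR of data positions {3,5,7,9,11,13,15,17,19,21,23,25,27,29,31} = 1⊕1⊕0⊕0⊕1⊕0⊕0⊕0⊕1⊕1⊕1⊕1⊕1⊕1⊕1 = 0
p2 = XOR of data positions {3,6,7,10,11,14,15,18,19,22,23,26,27,30,31} = 1⊕1⊕0⊕1⊕1⊕1⊕0⊕1⊕1⊕1⊕1⊕1⊕1⊕0⊕1 = 0
p4 = XOR of data positions {5,6,7,12,13,14,15,20,21,22,23,28,29,30,31} = 1⊕1⊕0⊕0⊕0⊕1⊕0⊕0⊕1⊕1⊕1⊕1⊕1⊕0⊕1 = 1
p8 = XOR of data positions {9,10,11,12,13,14,15,24,25,26,27,28,29,30,31} = 0⊕1⊕1⊕0⊕0⊕1⊕0⊕1⊕1⊕1⊕1⊕1⊕1⊕0⊕1 = 0
p16 = XOR of data positions {17,18,19,20,21,22,23,24,25,26,27,28,29,30,31} = 0⊕1⊕1⊕0⊕1⊕1⊕1⊕1⊕1⊕1⊕1⊕1⊕1⊕0⊕1 = 0
Codeword b1..b31 = 0011110001100100011011111111101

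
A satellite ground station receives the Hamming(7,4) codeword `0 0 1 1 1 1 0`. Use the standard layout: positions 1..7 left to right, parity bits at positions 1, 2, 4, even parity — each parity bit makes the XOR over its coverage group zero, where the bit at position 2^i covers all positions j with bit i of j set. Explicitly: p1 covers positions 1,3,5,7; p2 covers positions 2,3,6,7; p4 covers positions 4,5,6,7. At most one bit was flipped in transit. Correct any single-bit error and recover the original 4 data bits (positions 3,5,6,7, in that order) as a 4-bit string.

1110

s1: b1⊕b3⊕b5⊕b7 = 0⊕1⊕1⊕0 = 0
s2: b2⊕b3⊕b6⊕b7 = 0⊕1⊕1⊕0 = 0
s4: b4⊕b5⊕b6⊕b7 = 1⊕1⊕1⊕0 = 1
Syndrome (s4...s1) = 100 → position 4.
Flip bit 4: corrected codeword = 0010110
Data bits at positions 3,5,6,7: 1110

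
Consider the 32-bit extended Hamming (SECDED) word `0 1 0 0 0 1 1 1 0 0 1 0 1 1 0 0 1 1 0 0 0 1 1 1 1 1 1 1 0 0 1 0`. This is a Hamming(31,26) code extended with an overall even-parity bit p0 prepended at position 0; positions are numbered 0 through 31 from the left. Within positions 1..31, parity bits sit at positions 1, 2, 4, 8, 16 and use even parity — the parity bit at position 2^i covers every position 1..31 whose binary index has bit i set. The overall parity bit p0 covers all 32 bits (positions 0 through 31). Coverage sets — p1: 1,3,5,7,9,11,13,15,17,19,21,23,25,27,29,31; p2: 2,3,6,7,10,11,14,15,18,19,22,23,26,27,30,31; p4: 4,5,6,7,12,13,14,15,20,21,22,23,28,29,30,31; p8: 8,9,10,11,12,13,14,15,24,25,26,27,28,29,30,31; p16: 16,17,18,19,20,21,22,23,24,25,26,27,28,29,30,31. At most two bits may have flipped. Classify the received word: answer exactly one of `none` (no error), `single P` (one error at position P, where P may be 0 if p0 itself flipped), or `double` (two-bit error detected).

single 5

s1: b1⊕b3⊕b5⊕b7⊕b9⊕b11⊕b13⊕b15⊕b17⊕b19⊕b21⊕b23⊕b25⊕b27⊕b29⊕b31 = 1⊕0⊕1⊕1⊕0⊕0⊕1⊕0⊕1⊕0⊕1⊕1⊕1⊕1⊕0⊕0 = 1
s2: b2⊕b3⊕b6⊕b7⊕b10⊕b11⊕b14⊕b15⊕b18⊕b19⊕b22⊕b23⊕b26⊕b27⊕b30⊕b31 = 0⊕0⊕1⊕1⊕1⊕0⊕0⊕0⊕0⊕0⊕1⊕1⊕1⊕1⊕1⊕0 = 0
s4: b4⊕b5⊕b6⊕b7⊕b12⊕b13⊕b14⊕b15⊕b20⊕b21⊕b22⊕b23⊕b28⊕b29⊕b30⊕b31 = 0⊕1⊕1⊕1⊕1⊕1⊕0⊕0⊕0⊕1⊕1⊕1⊕0⊕0⊕1⊕0 = 1
s8: b8⊕b9⊕b10⊕b11⊕b12⊕b13⊕b14⊕b15⊕b24⊕b25⊕b26⊕b27⊕b28⊕b29⊕b30⊕b31 = 0⊕0⊕1⊕0⊕1⊕1⊕0⊕0⊕1⊕1⊕1⊕1⊕0⊕0⊕1⊕0 = 0
s16: b16⊕b17⊕b18⊕b19⊕b20⊕b21⊕b22⊕b23⊕b24⊕b25⊕b26⊕b27⊕b28⊕b29⊕b30⊕b31 = 1⊕1⊕0⊕0⊕0⊕1⊕1⊕1⊕1⊕1⊕1⊕1⊕0⊕0⊕1⊕0 = 0
Syndrome (s16...s1) = 00101 → position 5.
Overall parity (XOR of all 32 bits, including p0): 0⊕1⊕0⊕0⊕0⊕1⊕1⊕1⊕0⊕0⊕1⊕0⊕1⊕1⊕0⊕0⊕1⊕1⊕0⊕0⊕0⊕1⊕1⊕1⊕1⊕1⊕1⊕1⊕0⊕0⊕1⊕0 = 1
Overall=1, syndrome position=5 → single-bit error at position 5.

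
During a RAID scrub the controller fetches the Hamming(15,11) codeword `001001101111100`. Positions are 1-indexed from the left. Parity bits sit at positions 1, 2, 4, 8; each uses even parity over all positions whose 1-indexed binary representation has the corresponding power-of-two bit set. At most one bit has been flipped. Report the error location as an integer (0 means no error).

11

s1: b1⊕b3⊕b5⊕b7⊕b9⊕b11⊕b13⊕b15 = 0⊕1⊕0⊕1⊕1⊕1⊕1⊕0 = 1
s2: b2⊕b3⊕b6⊕b7⊕b10⊕b11⊕b14⊕b15 = 0⊕1⊕1⊕1⊕1⊕1⊕0⊕0 = 1
s4: b4⊕b5⊕b6⊕b7⊕b12⊕b13⊕b14⊕b15 = 0⊕0⊕1⊕1⊕1⊕1⊕0⊕0 = 0
s8: b8⊕b9⊕b10⊕b11⊕b12⊕b13⊕b14⊕b15 = 0⊕1⊕1⊕1⊕1⊕1⊕0⊕0 = 1
Syndrome (s8...s1) = 1011 → position 11.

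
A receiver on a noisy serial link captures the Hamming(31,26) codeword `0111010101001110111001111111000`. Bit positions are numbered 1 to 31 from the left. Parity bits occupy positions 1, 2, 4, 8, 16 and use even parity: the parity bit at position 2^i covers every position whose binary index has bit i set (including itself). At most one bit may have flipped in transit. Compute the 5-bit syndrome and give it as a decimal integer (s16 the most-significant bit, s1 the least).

0

s1: b1⊕b3⊕b5⊕b7⊕b9⊕b11⊕b13⊕b15⊕b17⊕b19⊕b21⊕b23⊕b25⊕b27⊕b29⊕b31 = 0⊕1⊕0⊕0⊕0⊕0⊕1⊕1⊕1⊕1⊕0⊕1⊕1⊕1⊕0⊕0 = 0
s2: b2⊕b3⊕b6⊕b7⊕b10⊕b11⊕b14⊕b15⊕b18⊕b19⊕b22⊕b23⊕b26⊕b27⊕b30⊕b31 = 1⊕1⊕1⊕0⊕1⊕0⊕1⊕1⊕1⊕1⊕1⊕1⊕1⊕1⊕0⊕0 = 0
s4: b4⊕b5⊕b6⊕b7⊕b12⊕b13⊕b14⊕b15⊕b20⊕b21⊕b22⊕b23⊕b28⊕b29⊕b30⊕b31 = 1⊕0⊕1⊕0⊕0⊕1⊕1⊕1⊕0⊕0⊕1⊕1⊕1⊕0⊕0⊕0 = 0
s8: b8⊕b9⊕b10⊕b11⊕b12⊕b13⊕b14⊕b15⊕b24⊕b25⊕b26⊕b27⊕b28⊕b29⊕b30⊕b31 = 1⊕0⊕1⊕0⊕0⊕1⊕1⊕1⊕1⊕1⊕1⊕1⊕1⊕0⊕0⊕0 = 0
s16: b16⊕b17⊕b18⊕b19⊕b20⊕b21⊕b22⊕b23⊕b24⊕b25⊕b26⊕b27⊕b28⊕b29⊕b30⊕b31 = 0⊕1⊕1⊕1⊕0⊕0⊕1⊕1⊕1⊕1⊕1⊕1⊕1⊕0⊕0⊕0 = 0
Syndrome (s16...s1) = 00000 → position 0 (no error).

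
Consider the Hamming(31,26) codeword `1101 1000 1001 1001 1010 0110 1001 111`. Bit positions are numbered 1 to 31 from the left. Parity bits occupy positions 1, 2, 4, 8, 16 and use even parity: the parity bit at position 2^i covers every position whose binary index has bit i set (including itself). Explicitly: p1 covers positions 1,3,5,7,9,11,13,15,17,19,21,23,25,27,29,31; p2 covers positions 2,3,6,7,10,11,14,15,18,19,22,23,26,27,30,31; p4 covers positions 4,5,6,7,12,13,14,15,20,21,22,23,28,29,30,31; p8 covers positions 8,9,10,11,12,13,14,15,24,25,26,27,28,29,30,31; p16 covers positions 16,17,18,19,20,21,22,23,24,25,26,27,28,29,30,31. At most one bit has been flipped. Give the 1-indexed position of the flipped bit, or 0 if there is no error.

0

s1: b1⊕b3⊕b5⊕b7⊕b9⊕b11⊕b13⊕b15⊕b17⊕b19⊕b21⊕b23⊕b25⊕b27⊕b29⊕b31 = 1⊕0⊕1⊕0⊕1⊕0⊕1⊕0⊕1⊕1⊕0⊕1⊕1⊕0⊕1⊕1 = 0
s2: b2⊕b3⊕b6⊕b7⊕b10⊕b11⊕b14⊕b15⊕b18⊕b19⊕b22⊕b23⊕b26⊕b27⊕b30⊕b31 = 1⊕0⊕0⊕0⊕0⊕0⊕0⊕0⊕0⊕1⊕1⊕1⊕0⊕0⊕1⊕1 = 0
s4: b4⊕b5⊕b6⊕b7⊕b12⊕b13⊕b14⊕b15⊕b20⊕b21⊕b22⊕b23⊕b28⊕b29⊕b30⊕b31 = 1⊕1⊕0⊕0⊕1⊕1⊕0⊕0⊕0⊕0⊕1⊕1⊕1⊕1⊕1⊕1 = 0
s8: b8⊕b9⊕b10⊕b11⊕b12⊕b13⊕b14⊕b15⊕b24⊕b25⊕b26⊕b27⊕b28⊕b29⊕b30⊕b31 = 0⊕1⊕0⊕0⊕1⊕1⊕0⊕0⊕0⊕1⊕0⊕0⊕1⊕1⊕1⊕1 = 0
s16: b16⊕b17⊕b18⊕b19⊕b20⊕b21⊕b22⊕b23⊕b24⊕b25⊕b26⊕b27⊕b28⊕b29⊕b30⊕b31 = 1⊕1⊕0⊕1⊕0⊕0⊕1⊕1⊕0⊕1⊕0⊕0⊕1⊕1⊕1⊕1 = 0
Syndrome (s16...s1) = 00000 → position 0 (no error).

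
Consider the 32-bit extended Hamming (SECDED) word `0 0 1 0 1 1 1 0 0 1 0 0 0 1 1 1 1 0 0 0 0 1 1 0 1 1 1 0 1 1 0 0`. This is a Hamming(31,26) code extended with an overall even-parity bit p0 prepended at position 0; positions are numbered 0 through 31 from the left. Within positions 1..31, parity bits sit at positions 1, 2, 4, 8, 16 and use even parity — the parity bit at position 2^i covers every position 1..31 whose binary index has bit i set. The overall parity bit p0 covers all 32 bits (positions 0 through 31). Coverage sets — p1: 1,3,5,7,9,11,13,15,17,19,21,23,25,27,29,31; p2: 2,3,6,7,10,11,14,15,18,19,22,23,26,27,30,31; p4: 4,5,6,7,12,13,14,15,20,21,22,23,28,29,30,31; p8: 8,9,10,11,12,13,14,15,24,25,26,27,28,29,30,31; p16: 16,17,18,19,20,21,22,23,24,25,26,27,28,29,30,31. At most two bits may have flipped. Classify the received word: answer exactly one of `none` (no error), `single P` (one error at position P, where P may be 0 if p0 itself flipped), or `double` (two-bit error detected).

double

s1: b1⊕b3⊕b5⊕b7⊕b9⊕b11⊕b13⊕b15⊕b17⊕b19⊕b21⊕b23⊕b25⊕b27⊕b29⊕b31 = 0⊕0⊕1⊕0⊕1⊕0⊕1⊕1⊕0⊕0⊕1⊕0⊕1⊕0⊕1⊕0 = 1
s2: b2⊕b3⊕b6⊕b7⊕b10⊕b11⊕b14⊕b15⊕b18⊕b19⊕b22⊕b23⊕b26⊕b27⊕b30⊕b31 = 1⊕0⊕1⊕0⊕0⊕0⊕1⊕1⊕0⊕0⊕1⊕0⊕1⊕0⊕0⊕0 = 0
s4: b4⊕b5⊕b6⊕b7⊕b12⊕b13⊕b14⊕b15⊕b20⊕b21⊕b22⊕b23⊕b28⊕b29⊕b30⊕b31 = 1⊕1⊕1⊕0⊕0⊕1⊕1⊕1⊕0⊕1⊕1⊕0⊕1⊕1⊕0⊕0 = 0
s8: b8⊕b9⊕b10⊕b11⊕b12⊕b13⊕b14⊕b15⊕b24⊕b25⊕b26⊕b27⊕b28⊕b29⊕b30⊕b31 = 0⊕1⊕0⊕0⊕0⊕1⊕1⊕1⊕1⊕1⊕1⊕0⊕1⊕1⊕0⊕0 = 1
s16: b16⊕b17⊕b18⊕b19⊕b20⊕b21⊕b22⊕b23⊕b24⊕b25⊕b26⊕b27⊕b28⊕b29⊕b30⊕b31 = 1⊕0⊕0⊕0⊕0⊕1⊕1⊕0⊕1⊕1⊕1⊕0⊕1⊕1⊕0⊕0 = 0
Syndrome (s16...s1) = 01001 → position 9.
Overall parity (XOR of all 32 bits, including p0): 0⊕0⊕1⊕0⊕1⊕1⊕1⊕0⊕0⊕1⊕0⊕0⊕0⊕1⊕1⊕1⊕1⊕0⊕0⊕0⊕0⊕1⊕1⊕0⊕1⊕1⊕1⊕0⊕1⊕1⊕0⊕0 = 0
Overall=0, syndrome position=9 → double-bit error detected (uncorrectable).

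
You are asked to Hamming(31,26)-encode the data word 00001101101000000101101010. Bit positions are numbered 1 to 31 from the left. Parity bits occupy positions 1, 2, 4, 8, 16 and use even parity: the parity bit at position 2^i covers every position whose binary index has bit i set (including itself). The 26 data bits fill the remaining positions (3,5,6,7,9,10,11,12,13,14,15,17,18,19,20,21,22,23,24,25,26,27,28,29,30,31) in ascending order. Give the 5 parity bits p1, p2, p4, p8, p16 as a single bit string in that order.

Place data bits at non-power-of-two positions: b3=0, b5=0, b6=0, b7=0, b9=1, b10=1, b11=0, b12=1, b13=1, b14=0, b15=1, b17=0, b18=0, b19=0, b20=0, b21=0, b22=0, b23=1, b24=0, b25=1, b26=1, b27=0, b28=1, b29=0, b30=1, b31=0.
p1 = XOR of data positions {3,5,7,9,11,13,15,17,19,21,23,25,27,29,31} = 0⊕0⊕0⊕1⊕0⊕1⊕1⊕0⊕0⊕0⊕1⊕1⊕0⊕0⊕0 = 1
p2 = XOR of data positions {3,6,7,10,11,14,15,18,19,22,23,26,27,30,31} = 0⊕0⊕0⊕1⊕0⊕0⊕1⊕0⊕0⊕0⊕1⊕1⊕0⊕1⊕0 = 1
p4 = XOR of data positions {5,6,7,12,13,14,15,20,21,22,23,28,29,30,31} = 0⊕0⊕0⊕1⊕1⊕0⊕1⊕0⊕0⊕0⊕1⊕1⊕0⊕1⊕0 = 0
p8 = XOR of data positions {9,10,11,12,13,14,15,24,25,26,27,28,29,30,31} = 1⊕1⊕0⊕1⊕1⊕0⊕1⊕0⊕1⊕1⊕0⊕1⊕0⊕1⊕0 = 1
p16 = XOR of data positions {17,18,19,20,21,22,23,24,25,26,27,28,29,30,31} = 0⊕0⊕0⊕0⊕0⊕0⊕1⊕0⊕1⊕1⊕0⊕1⊕0⊕1⊕0 = 1
Parity bits p1,p2,p4,p8,p16 = 11011

11011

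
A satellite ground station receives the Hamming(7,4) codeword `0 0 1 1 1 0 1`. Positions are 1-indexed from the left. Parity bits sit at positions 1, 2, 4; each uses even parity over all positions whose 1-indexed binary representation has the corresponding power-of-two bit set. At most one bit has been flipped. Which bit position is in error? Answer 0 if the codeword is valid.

s1: b1⊕b3⊕b5⊕b7 = 0⊕1⊕1⊕1 = 1
s2: b2⊕b3⊕b6⊕b7 = 0⊕1⊕0⊕1 = 0
s4: b4⊕b5⊕b6⊕b7 = 1⊕1⊕0⊕1 = 1
Syndrome (s4...s1) = 101 → position 5.

5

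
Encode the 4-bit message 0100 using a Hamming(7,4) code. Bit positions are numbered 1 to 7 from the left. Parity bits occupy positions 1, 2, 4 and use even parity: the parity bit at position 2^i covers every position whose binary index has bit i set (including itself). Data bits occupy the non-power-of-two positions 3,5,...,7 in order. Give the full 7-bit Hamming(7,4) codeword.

Place data bits at non-power-of-two positions: b3=0, b5=1, b6=0, b7=0.
p1 = XOR of data positions {3,5,7} = 0⊕1⊕0 = 1
p2 = XOR of data positions {3,6,7} = 0⊕0⊕0 = 0
p4 = XOR of data positions {5,6,7} = 1⊕0⊕0 = 1
Codeword b1..b7 = 1001100

1001100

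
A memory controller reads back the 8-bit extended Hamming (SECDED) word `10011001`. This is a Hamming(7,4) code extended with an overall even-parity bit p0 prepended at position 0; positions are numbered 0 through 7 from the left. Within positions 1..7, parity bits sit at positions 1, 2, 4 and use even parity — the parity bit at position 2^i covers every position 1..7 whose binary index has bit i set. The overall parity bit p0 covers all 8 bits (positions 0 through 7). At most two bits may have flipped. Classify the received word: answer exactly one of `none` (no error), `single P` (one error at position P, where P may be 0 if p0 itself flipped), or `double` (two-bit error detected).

none

s1: b1⊕b3⊕b5⊕b7 = 0⊕1⊕0⊕1 = 0
s2: b2⊕b3⊕b6⊕b7 = 0⊕1⊕0⊕1 = 0
s4: b4⊕b5⊕b6⊕b7 = 1⊕0⊕0⊕1 = 0
Syndrome (s4...s1) = 000 → position 0 (no error).
Overall parity (XOR of all 8 bits, including p0): 1⊕0⊕0⊕1⊕1⊕0⊕0⊕1 = 0
Overall=0, syndrome position=0 → no error.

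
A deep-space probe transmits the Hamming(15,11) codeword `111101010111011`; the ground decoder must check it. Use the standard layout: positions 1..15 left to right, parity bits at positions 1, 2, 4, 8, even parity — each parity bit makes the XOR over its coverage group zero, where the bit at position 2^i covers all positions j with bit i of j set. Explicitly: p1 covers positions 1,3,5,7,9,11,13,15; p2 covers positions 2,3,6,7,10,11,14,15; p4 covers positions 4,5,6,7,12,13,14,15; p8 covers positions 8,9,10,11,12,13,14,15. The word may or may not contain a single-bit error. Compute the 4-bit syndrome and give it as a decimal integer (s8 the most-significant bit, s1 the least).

s1: b1⊕b3⊕b5⊕b7⊕b9⊕b11⊕b13⊕b15 = 1⊕1⊕0⊕0⊕0⊕1⊕0⊕1 = 0
s2: b2⊕b3⊕b6⊕b7⊕b10⊕b11⊕b14⊕b15 = 1⊕1⊕1⊕0⊕1⊕1⊕1⊕1 = 1
s4: b4⊕b5⊕b6⊕b7⊕b12⊕b13⊕b14⊕b15 = 1⊕0⊕1⊕0⊕1⊕0⊕1⊕1 = 1
s8: b8⊕b9⊕b10⊕b11⊕b12⊕b13⊕b14⊕b15 = 1⊕0⊕1⊕1⊕1⊕0⊕1⊕1 = 0
Syndrome (s8...s1) = 0110 → position 6.

6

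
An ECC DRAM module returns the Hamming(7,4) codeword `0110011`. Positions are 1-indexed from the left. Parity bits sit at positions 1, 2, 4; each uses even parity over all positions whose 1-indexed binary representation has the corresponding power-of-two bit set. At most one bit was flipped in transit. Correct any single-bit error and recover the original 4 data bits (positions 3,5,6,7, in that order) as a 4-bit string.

1011

s1: b1⊕b3⊕b5⊕b7 = 0⊕1⊕0⊕1 = 0
s2: b2⊕b3⊕b6⊕b7 = 1⊕1⊕1⊕1 = 0
s4: b4⊕b5⊕b6⊕b7 = 0⊕0⊕1⊕1 = 0
Syndrome (s4...s1) = 000 → position 0 (no error).
No correction needed.
Data bits at positions 3,5,6,7: 1011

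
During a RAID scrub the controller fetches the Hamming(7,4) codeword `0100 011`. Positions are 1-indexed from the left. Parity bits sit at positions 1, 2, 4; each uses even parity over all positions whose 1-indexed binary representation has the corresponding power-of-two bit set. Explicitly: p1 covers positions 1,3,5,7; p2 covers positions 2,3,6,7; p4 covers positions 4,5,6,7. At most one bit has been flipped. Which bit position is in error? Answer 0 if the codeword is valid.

s1: b1⊕b3⊕b5⊕b7 = 0⊕0⊕0⊕1 = 1
s2: b2⊕b3⊕b6⊕b7 = 1⊕0⊕1⊕1 = 1
s4: b4⊕b5⊕b6⊕b7 = 0⊕0⊕1⊕1 = 0
Syndrome (s4...s1) = 011 → position 3.

3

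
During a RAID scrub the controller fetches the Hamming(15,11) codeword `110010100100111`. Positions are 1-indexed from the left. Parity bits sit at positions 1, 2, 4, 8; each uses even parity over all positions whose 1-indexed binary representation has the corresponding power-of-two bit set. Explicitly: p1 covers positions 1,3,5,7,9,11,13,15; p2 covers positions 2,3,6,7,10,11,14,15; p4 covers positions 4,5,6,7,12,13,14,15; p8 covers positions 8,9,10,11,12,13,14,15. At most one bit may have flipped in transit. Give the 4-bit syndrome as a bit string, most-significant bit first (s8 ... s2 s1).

0111

s1: b1⊕b3⊕b5⊕b7⊕b9⊕b11⊕b13⊕b15 = 1⊕0⊕1⊕1⊕0⊕0⊕1⊕1 = 1
s2: b2⊕b3⊕b6⊕b7⊕b10⊕b11⊕b14⊕b15 = 1⊕0⊕0⊕1⊕1⊕0⊕1⊕1 = 1
s4: b4⊕b5⊕b6⊕b7⊕b12⊕b13⊕b14⊕b15 = 0⊕1⊕0⊕1⊕0⊕1⊕1⊕1 = 1
s8: b8⊕b9⊕b10⊕b11⊕b12⊕b13⊕b14⊕b15 = 0⊕0⊕1⊕0⊕0⊕1⊕1⊕1 = 0
Syndrome (s8...s1) = 0111 → position 7.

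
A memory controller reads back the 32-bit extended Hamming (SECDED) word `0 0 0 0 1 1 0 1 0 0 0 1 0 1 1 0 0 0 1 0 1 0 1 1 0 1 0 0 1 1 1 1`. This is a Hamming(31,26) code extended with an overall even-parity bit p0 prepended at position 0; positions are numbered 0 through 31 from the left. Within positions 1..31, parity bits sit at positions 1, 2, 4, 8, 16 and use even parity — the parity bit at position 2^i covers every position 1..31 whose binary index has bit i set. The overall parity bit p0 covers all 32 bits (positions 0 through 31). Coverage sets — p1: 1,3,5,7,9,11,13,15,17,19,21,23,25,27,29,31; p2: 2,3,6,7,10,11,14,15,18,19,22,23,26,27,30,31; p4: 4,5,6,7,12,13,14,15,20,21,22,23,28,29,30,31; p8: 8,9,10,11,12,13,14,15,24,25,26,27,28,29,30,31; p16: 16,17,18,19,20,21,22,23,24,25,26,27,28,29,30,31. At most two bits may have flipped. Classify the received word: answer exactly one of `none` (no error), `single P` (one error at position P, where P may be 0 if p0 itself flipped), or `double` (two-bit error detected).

single 16

s1: b1⊕b3⊕b5⊕b7⊕b9⊕b11⊕b13⊕b15⊕b17⊕b19⊕b21⊕b23⊕b25⊕b27⊕b29⊕b31 = 0⊕0⊕1⊕1⊕0⊕1⊕1⊕0⊕0⊕0⊕0⊕1⊕1⊕0⊕1⊕1 = 0
s2: b2⊕b3⊕b6⊕b7⊕b10⊕b11⊕b14⊕b15⊕b18⊕b19⊕b22⊕b23⊕b26⊕b27⊕b30⊕b31 = 0⊕0⊕0⊕1⊕0⊕1⊕1⊕0⊕1⊕0⊕1⊕1⊕0⊕0⊕1⊕1 = 0
s4: b4⊕b5⊕b6⊕b7⊕b12⊕b13⊕b14⊕b15⊕b20⊕b21⊕b22⊕b23⊕b28⊕b29⊕b30⊕b31 = 1⊕1⊕0⊕1⊕0⊕1⊕1⊕0⊕1⊕0⊕1⊕1⊕1⊕1⊕1⊕1 = 0
s8: b8⊕b9⊕b10⊕b11⊕b12⊕b13⊕b14⊕b15⊕b24⊕b25⊕b26⊕b27⊕b28⊕b29⊕b30⊕b31 = 0⊕0⊕0⊕1⊕0⊕1⊕1⊕0⊕0⊕1⊕0⊕0⊕1⊕1⊕1⊕1 = 0
s16: b16⊕b17⊕b18⊕b19⊕b20⊕b21⊕b22⊕b23⊕b24⊕b25⊕b26⊕b27⊕b28⊕b29⊕b30⊕b31 = 0⊕0⊕1⊕0⊕1⊕0⊕1⊕1⊕0⊕1⊕0⊕0⊕1⊕1⊕1⊕1 = 1
Syndrome (s16...s1) = 10000 → position 16.
Overall parity (XOR of all 32 bits, including p0): 0⊕0⊕0⊕0⊕1⊕1⊕0⊕1⊕0⊕0⊕0⊕1⊕0⊕1⊕1⊕0⊕0⊕0⊕1⊕0⊕1⊕0⊕1⊕1⊕0⊕1⊕0⊕0⊕1⊕1⊕1⊕1 = 1
Overall=1, syndrome position=16 → single-bit error at position 16.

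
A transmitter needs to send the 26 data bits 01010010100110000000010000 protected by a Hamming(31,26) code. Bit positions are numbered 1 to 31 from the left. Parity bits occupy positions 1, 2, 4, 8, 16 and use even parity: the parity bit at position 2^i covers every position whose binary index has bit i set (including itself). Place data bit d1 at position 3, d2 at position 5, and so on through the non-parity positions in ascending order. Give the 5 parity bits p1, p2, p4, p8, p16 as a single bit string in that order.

Place data bits at non-power-of-two positions: b3=0, b5=1, b6=0, b7=1, b9=0, b10=0, b11=1, b12=0, b13=1, b14=0, b15=0, b17=1, b18=1, b19=0, b20=0, b21=0, b22=0, b23=0, b24=0, b25=0, b26=0, b27=1, b28=0, b29=0, b30=0, b31=0.
p1 = XOR of data positions {3,5,7,9,11,13,15,17,19,21,23,25,27,29,31} = 0⊕1⊕1⊕0⊕1⊕1⊕0⊕1⊕0⊕0⊕0⊕0⊕1⊕0⊕0 = 0
p2 = XOR of data positions {3,6,7,10,11,14,15,18,19,22,23,26,27,30,31} = 0⊕0⊕1⊕0⊕1⊕0⊕0⊕1⊕0⊕0⊕0⊕0⊕1⊕0⊕0 = 0
p4 = XOR of data positions {5,6,7,12,13,14,15,20,21,22,23,28,29,30,31} = 1⊕0⊕1⊕0⊕1⊕0⊕0⊕0⊕0⊕0⊕0⊕0⊕0⊕0⊕0 = 1
p8 = XOR of data positions {9,10,11,12,13,14,15,24,25,26,27,28,29,30,31} = 0⊕0⊕1⊕0⊕1⊕0⊕0⊕0⊕0⊕0⊕1⊕0⊕0⊕0⊕0 = 1
p16 = XOR of data positions {17,18,19,20,21,22,23,24,25,26,27,28,29,30,31} = 1⊕1⊕0⊕0⊕0⊕0⊕0⊕0⊕0⊕0⊕1⊕0⊕0⊕0⊕0 = 1
Parity bits p1,p2,p4,p8,p16 = 00111

00111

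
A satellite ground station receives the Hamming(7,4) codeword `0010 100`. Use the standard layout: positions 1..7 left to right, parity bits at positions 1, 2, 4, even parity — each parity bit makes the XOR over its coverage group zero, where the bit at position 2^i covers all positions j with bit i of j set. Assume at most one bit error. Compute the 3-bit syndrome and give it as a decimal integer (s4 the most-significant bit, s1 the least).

s1: b1⊕b3⊕b5⊕b7 = 0⊕1⊕1⊕0 = 0
s2: b2⊕b3⊕b6⊕b7 = 0⊕1⊕0⊕0 = 1
s4: b4⊕b5⊕b6⊕b7 = 0⊕1⊕0⊕0 = 1
Syndrome (s4...s1) = 110 → position 6.

6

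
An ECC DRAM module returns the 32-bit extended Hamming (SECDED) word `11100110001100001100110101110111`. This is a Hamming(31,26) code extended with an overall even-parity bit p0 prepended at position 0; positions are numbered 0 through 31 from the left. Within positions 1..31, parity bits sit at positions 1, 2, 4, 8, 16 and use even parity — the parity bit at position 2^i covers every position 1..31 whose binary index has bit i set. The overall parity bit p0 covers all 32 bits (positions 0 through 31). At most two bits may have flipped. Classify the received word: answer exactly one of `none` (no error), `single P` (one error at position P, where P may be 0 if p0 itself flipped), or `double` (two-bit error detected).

s1: b1⊕b3⊕b5⊕b7⊕b9⊕b11⊕b13⊕b15⊕b17⊕b19⊕b21⊕b23⊕b25⊕b27⊕b29⊕b31 = 1⊕0⊕1⊕0⊕0⊕1⊕0⊕0⊕1⊕0⊕1⊕1⊕1⊕1⊕1⊕1 = 0
s2: b2⊕b3⊕b6⊕b7⊕b10⊕b11⊕b14⊕b15⊕b18⊕b19⊕b22⊕b23⊕b26⊕b27⊕b30⊕b31 = 1⊕0⊕1⊕0⊕1⊕1⊕0⊕0⊕0⊕0⊕0⊕1⊕1⊕1⊕1⊕1 = 1
s4: b4⊕b5⊕b6⊕b7⊕b12⊕b13⊕b14⊕b15⊕b20⊕b21⊕b22⊕b23⊕b28⊕b29⊕b30⊕b31 = 0⊕1⊕1⊕0⊕0⊕0⊕0⊕0⊕1⊕1⊕0⊕1⊕0⊕1⊕1⊕1 = 0
s8: b8⊕b9⊕b10⊕b11⊕b12⊕b13⊕b14⊕b15⊕b24⊕b25⊕b26⊕b27⊕b28⊕b29⊕b30⊕b31 = 0⊕0⊕1⊕1⊕0⊕0⊕0⊕0⊕0⊕1⊕1⊕1⊕0⊕1⊕1⊕1 = 0
s16: b16⊕b17⊕b18⊕b19⊕b20⊕b21⊕b22⊕b23⊕b24⊕b25⊕b26⊕b27⊕b28⊕b29⊕b30⊕b31 = 1⊕1⊕0⊕0⊕1⊕1⊕0⊕1⊕0⊕1⊕1⊕1⊕0⊕1⊕1⊕1 = 1
Syndrome (s16...s1) = 10010 → position 18.
Overall parity (XOR of all 32 bits, including p0): 1⊕1⊕1⊕0⊕0⊕1⊕1⊕0⊕0⊕0⊕1⊕1⊕0⊕0⊕0⊕0⊕1⊕1⊕0⊕0⊕1⊕1⊕0⊕1⊕0⊕1⊕1⊕1⊕0⊕1⊕1⊕1 = 0
Overall=0, syndrome position=18 → double-bit error detected (uncorrectable).

double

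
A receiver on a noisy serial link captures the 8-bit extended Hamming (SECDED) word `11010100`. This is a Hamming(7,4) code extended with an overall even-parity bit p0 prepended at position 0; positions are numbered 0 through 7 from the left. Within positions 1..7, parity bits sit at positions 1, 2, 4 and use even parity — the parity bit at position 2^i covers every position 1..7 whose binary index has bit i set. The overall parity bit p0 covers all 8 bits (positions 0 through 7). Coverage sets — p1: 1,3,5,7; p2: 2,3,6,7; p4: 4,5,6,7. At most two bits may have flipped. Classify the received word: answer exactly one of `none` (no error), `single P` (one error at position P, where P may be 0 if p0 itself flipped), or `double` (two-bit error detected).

s1: b1⊕b3⊕b5⊕b7 = 1⊕1⊕1⊕0 = 1
s2: b2⊕b3⊕b6⊕b7 = 0⊕1⊕0⊕0 = 1
s4: b4⊕b5⊕b6⊕b7 = 0⊕1⊕0⊕0 = 1
Syndrome (s4...s1) = 111 → position 7.
Overall parity (XOR of all 8 bits, including p0): 1⊕1⊕0⊕1⊕0⊕1⊕0⊕0 = 0
Overall=0, syndrome position=7 → double-bit error detected (uncorrectable).

double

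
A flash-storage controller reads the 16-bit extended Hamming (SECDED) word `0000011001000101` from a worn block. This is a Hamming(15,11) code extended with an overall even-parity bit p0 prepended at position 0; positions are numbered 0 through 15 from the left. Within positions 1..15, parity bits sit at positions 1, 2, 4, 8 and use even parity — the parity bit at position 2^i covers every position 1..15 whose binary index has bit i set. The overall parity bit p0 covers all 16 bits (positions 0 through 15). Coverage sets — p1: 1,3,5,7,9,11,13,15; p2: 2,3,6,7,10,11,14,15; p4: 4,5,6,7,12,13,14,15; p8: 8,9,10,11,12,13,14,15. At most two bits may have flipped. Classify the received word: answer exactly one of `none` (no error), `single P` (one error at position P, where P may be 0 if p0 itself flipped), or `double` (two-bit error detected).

single 8

s1: b1⊕b3⊕b5⊕b7⊕b9⊕b11⊕b13⊕b15 = 0⊕0⊕1⊕0⊕1⊕0⊕1⊕1 = 0
s2: b2⊕b3⊕b6⊕b7⊕b10⊕b11⊕b14⊕b15 = 0⊕0⊕1⊕0⊕0⊕0⊕0⊕1 = 0
s4: b4⊕b5⊕b6⊕b7⊕b12⊕b13⊕b14⊕b15 = 0⊕1⊕1⊕0⊕0⊕1⊕0⊕1 = 0
s8: b8⊕b9⊕b10⊕b11⊕b12⊕b13⊕b14⊕b15 = 0⊕1⊕0⊕0⊕0⊕1⊕0⊕1 = 1
Syndrome (s8...s1) = 1000 → position 8.
Overall parity (XOR of all 16 bits, including p0): 0⊕0⊕0⊕0⊕0⊕1⊕1⊕0⊕0⊕1⊕0⊕0⊕0⊕1⊕0⊕1 = 1
Overall=1, syndrome position=8 → single-bit error at position 8.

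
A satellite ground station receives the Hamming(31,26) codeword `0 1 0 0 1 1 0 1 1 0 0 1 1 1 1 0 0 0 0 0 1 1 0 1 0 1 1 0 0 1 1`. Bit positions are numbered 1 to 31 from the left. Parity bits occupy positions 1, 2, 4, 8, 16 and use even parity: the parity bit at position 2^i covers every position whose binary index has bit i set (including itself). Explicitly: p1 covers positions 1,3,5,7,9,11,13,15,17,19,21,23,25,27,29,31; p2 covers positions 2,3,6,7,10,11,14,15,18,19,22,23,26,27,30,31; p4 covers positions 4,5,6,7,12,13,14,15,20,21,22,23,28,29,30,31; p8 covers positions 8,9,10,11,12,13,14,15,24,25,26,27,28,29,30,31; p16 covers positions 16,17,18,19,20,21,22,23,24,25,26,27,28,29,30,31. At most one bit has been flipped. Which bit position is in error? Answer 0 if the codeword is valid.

27

s1: b1⊕b3⊕b5⊕b7⊕b9⊕b11⊕b13⊕b15⊕b17⊕b19⊕b21⊕b23⊕b25⊕b27⊕b29⊕b31 = 0⊕0⊕1⊕0⊕1⊕0⊕1⊕1⊕0⊕0⊕1⊕0⊕0⊕1⊕0⊕1 = 1
s2: b2⊕b3⊕b6⊕b7⊕b10⊕b11⊕b14⊕b15⊕b18⊕b19⊕b22⊕b23⊕b26⊕b27⊕b30⊕b31 = 1⊕0⊕1⊕0⊕0⊕0⊕1⊕1⊕0⊕0⊕1⊕0⊕1⊕1⊕1⊕1 = 1
s4: b4⊕b5⊕b6⊕b7⊕b12⊕b13⊕b14⊕b15⊕b20⊕b21⊕b22⊕b23⊕b28⊕b29⊕b30⊕b31 = 0⊕1⊕1⊕0⊕1⊕1⊕1⊕1⊕0⊕1⊕1⊕0⊕0⊕0⊕1⊕1 = 0
s8: b8⊕b9⊕b10⊕b11⊕b12⊕b13⊕b14⊕b15⊕b24⊕b25⊕b26⊕b27⊕b28⊕b29⊕b30⊕b31 = 1⊕1⊕0⊕0⊕1⊕1⊕1⊕1⊕1⊕0⊕1⊕1⊕0⊕0⊕1⊕1 = 1
s16: b16⊕b17⊕b18⊕b19⊕b20⊕b21⊕b22⊕b23⊕b24⊕b25⊕b26⊕b27⊕b28⊕b29⊕b30⊕b31 = 0⊕0⊕0⊕0⊕0⊕1⊕1⊕0⊕1⊕0⊕1⊕1⊕0⊕0⊕1⊕1 = 1
Syndrome (s16...s1) = 11011 → position 27.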